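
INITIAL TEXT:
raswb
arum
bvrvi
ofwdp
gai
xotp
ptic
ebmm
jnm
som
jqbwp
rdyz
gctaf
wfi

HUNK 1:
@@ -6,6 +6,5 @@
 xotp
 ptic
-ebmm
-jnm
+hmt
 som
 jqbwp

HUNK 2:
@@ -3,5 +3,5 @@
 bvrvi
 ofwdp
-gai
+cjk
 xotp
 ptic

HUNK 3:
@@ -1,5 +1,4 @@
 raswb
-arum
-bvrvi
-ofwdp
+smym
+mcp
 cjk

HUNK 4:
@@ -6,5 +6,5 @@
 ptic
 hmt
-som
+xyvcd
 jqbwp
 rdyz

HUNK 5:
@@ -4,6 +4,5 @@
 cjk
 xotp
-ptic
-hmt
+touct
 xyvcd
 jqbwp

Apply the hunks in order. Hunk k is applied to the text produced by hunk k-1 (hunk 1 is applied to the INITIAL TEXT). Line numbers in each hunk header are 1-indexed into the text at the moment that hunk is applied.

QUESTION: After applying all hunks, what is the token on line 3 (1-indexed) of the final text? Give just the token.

Answer: mcp

Derivation:
Hunk 1: at line 6 remove [ebmm,jnm] add [hmt] -> 13 lines: raswb arum bvrvi ofwdp gai xotp ptic hmt som jqbwp rdyz gctaf wfi
Hunk 2: at line 3 remove [gai] add [cjk] -> 13 lines: raswb arum bvrvi ofwdp cjk xotp ptic hmt som jqbwp rdyz gctaf wfi
Hunk 3: at line 1 remove [arum,bvrvi,ofwdp] add [smym,mcp] -> 12 lines: raswb smym mcp cjk xotp ptic hmt som jqbwp rdyz gctaf wfi
Hunk 4: at line 6 remove [som] add [xyvcd] -> 12 lines: raswb smym mcp cjk xotp ptic hmt xyvcd jqbwp rdyz gctaf wfi
Hunk 5: at line 4 remove [ptic,hmt] add [touct] -> 11 lines: raswb smym mcp cjk xotp touct xyvcd jqbwp rdyz gctaf wfi
Final line 3: mcp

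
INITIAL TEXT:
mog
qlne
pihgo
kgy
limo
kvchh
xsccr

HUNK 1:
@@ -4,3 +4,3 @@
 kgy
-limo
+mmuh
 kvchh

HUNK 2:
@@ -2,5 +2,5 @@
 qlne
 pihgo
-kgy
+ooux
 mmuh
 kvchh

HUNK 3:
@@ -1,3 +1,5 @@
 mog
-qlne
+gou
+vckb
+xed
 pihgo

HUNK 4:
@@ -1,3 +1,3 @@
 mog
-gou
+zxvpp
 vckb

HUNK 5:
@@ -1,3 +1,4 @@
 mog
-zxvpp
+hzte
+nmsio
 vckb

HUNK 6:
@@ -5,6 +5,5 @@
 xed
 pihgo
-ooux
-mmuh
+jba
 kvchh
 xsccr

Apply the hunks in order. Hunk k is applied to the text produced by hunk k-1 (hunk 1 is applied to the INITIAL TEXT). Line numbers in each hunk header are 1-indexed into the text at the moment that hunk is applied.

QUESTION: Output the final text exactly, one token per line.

Answer: mog
hzte
nmsio
vckb
xed
pihgo
jba
kvchh
xsccr

Derivation:
Hunk 1: at line 4 remove [limo] add [mmuh] -> 7 lines: mog qlne pihgo kgy mmuh kvchh xsccr
Hunk 2: at line 2 remove [kgy] add [ooux] -> 7 lines: mog qlne pihgo ooux mmuh kvchh xsccr
Hunk 3: at line 1 remove [qlne] add [gou,vckb,xed] -> 9 lines: mog gou vckb xed pihgo ooux mmuh kvchh xsccr
Hunk 4: at line 1 remove [gou] add [zxvpp] -> 9 lines: mog zxvpp vckb xed pihgo ooux mmuh kvchh xsccr
Hunk 5: at line 1 remove [zxvpp] add [hzte,nmsio] -> 10 lines: mog hzte nmsio vckb xed pihgo ooux mmuh kvchh xsccr
Hunk 6: at line 5 remove [ooux,mmuh] add [jba] -> 9 lines: mog hzte nmsio vckb xed pihgo jba kvchh xsccr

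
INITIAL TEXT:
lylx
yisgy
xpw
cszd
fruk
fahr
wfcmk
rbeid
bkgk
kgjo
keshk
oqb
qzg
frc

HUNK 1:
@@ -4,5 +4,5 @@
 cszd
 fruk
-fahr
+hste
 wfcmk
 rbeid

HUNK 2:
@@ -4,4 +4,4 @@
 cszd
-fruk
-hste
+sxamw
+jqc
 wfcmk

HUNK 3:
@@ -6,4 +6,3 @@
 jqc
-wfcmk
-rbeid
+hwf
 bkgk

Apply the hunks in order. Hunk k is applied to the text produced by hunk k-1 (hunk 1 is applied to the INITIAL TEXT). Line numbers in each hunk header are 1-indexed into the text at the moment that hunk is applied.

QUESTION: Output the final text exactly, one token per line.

Hunk 1: at line 4 remove [fahr] add [hste] -> 14 lines: lylx yisgy xpw cszd fruk hste wfcmk rbeid bkgk kgjo keshk oqb qzg frc
Hunk 2: at line 4 remove [fruk,hste] add [sxamw,jqc] -> 14 lines: lylx yisgy xpw cszd sxamw jqc wfcmk rbeid bkgk kgjo keshk oqb qzg frc
Hunk 3: at line 6 remove [wfcmk,rbeid] add [hwf] -> 13 lines: lylx yisgy xpw cszd sxamw jqc hwf bkgk kgjo keshk oqb qzg frc

Answer: lylx
yisgy
xpw
cszd
sxamw
jqc
hwf
bkgk
kgjo
keshk
oqb
qzg
frc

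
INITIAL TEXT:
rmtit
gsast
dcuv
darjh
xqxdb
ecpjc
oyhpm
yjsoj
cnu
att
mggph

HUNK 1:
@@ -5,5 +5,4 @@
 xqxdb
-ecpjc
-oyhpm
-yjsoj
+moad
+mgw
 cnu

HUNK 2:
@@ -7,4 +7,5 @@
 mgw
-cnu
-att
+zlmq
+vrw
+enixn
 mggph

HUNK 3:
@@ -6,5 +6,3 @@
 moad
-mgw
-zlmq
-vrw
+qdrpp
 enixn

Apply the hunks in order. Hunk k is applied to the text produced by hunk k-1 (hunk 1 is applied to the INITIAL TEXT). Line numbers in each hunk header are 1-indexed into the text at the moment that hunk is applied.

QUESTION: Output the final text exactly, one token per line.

Hunk 1: at line 5 remove [ecpjc,oyhpm,yjsoj] add [moad,mgw] -> 10 lines: rmtit gsast dcuv darjh xqxdb moad mgw cnu att mggph
Hunk 2: at line 7 remove [cnu,att] add [zlmq,vrw,enixn] -> 11 lines: rmtit gsast dcuv darjh xqxdb moad mgw zlmq vrw enixn mggph
Hunk 3: at line 6 remove [mgw,zlmq,vrw] add [qdrpp] -> 9 lines: rmtit gsast dcuv darjh xqxdb moad qdrpp enixn mggph

Answer: rmtit
gsast
dcuv
darjh
xqxdb
moad
qdrpp
enixn
mggph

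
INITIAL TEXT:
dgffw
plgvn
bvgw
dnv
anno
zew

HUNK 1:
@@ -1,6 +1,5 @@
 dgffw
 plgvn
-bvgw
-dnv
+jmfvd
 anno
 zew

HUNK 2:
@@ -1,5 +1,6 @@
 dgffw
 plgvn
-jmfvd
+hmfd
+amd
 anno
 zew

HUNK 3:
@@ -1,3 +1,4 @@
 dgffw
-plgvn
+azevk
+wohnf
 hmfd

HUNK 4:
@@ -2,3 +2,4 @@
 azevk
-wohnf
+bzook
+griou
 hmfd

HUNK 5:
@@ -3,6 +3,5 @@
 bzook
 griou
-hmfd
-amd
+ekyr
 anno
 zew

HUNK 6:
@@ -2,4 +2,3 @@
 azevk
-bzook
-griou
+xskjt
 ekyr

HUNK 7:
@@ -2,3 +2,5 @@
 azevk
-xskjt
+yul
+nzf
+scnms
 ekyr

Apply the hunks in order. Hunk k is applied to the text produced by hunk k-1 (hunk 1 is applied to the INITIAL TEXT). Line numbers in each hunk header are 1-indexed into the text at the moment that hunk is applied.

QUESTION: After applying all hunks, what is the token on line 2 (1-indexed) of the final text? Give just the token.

Hunk 1: at line 1 remove [bvgw,dnv] add [jmfvd] -> 5 lines: dgffw plgvn jmfvd anno zew
Hunk 2: at line 1 remove [jmfvd] add [hmfd,amd] -> 6 lines: dgffw plgvn hmfd amd anno zew
Hunk 3: at line 1 remove [plgvn] add [azevk,wohnf] -> 7 lines: dgffw azevk wohnf hmfd amd anno zew
Hunk 4: at line 2 remove [wohnf] add [bzook,griou] -> 8 lines: dgffw azevk bzook griou hmfd amd anno zew
Hunk 5: at line 3 remove [hmfd,amd] add [ekyr] -> 7 lines: dgffw azevk bzook griou ekyr anno zew
Hunk 6: at line 2 remove [bzook,griou] add [xskjt] -> 6 lines: dgffw azevk xskjt ekyr anno zew
Hunk 7: at line 2 remove [xskjt] add [yul,nzf,scnms] -> 8 lines: dgffw azevk yul nzf scnms ekyr anno zew
Final line 2: azevk

Answer: azevk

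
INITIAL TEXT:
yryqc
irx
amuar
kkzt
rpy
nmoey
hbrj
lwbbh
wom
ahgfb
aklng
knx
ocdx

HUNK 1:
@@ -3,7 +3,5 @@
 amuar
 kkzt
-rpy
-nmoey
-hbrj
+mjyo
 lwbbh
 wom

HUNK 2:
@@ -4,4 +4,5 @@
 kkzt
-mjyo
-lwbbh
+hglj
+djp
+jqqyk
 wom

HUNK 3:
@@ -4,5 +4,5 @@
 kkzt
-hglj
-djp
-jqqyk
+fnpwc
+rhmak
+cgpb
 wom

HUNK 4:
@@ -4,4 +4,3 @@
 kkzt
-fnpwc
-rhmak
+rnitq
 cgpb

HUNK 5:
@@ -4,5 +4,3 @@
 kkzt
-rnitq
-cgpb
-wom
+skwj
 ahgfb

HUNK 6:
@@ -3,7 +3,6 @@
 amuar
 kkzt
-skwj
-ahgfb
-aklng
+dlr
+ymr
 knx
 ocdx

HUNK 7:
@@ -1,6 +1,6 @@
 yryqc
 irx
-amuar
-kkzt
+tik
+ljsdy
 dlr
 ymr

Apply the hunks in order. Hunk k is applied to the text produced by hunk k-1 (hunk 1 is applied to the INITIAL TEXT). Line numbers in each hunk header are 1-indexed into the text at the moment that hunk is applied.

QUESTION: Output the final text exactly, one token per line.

Hunk 1: at line 3 remove [rpy,nmoey,hbrj] add [mjyo] -> 11 lines: yryqc irx amuar kkzt mjyo lwbbh wom ahgfb aklng knx ocdx
Hunk 2: at line 4 remove [mjyo,lwbbh] add [hglj,djp,jqqyk] -> 12 lines: yryqc irx amuar kkzt hglj djp jqqyk wom ahgfb aklng knx ocdx
Hunk 3: at line 4 remove [hglj,djp,jqqyk] add [fnpwc,rhmak,cgpb] -> 12 lines: yryqc irx amuar kkzt fnpwc rhmak cgpb wom ahgfb aklng knx ocdx
Hunk 4: at line 4 remove [fnpwc,rhmak] add [rnitq] -> 11 lines: yryqc irx amuar kkzt rnitq cgpb wom ahgfb aklng knx ocdx
Hunk 5: at line 4 remove [rnitq,cgpb,wom] add [skwj] -> 9 lines: yryqc irx amuar kkzt skwj ahgfb aklng knx ocdx
Hunk 6: at line 3 remove [skwj,ahgfb,aklng] add [dlr,ymr] -> 8 lines: yryqc irx amuar kkzt dlr ymr knx ocdx
Hunk 7: at line 1 remove [amuar,kkzt] add [tik,ljsdy] -> 8 lines: yryqc irx tik ljsdy dlr ymr knx ocdx

Answer: yryqc
irx
tik
ljsdy
dlr
ymr
knx
ocdx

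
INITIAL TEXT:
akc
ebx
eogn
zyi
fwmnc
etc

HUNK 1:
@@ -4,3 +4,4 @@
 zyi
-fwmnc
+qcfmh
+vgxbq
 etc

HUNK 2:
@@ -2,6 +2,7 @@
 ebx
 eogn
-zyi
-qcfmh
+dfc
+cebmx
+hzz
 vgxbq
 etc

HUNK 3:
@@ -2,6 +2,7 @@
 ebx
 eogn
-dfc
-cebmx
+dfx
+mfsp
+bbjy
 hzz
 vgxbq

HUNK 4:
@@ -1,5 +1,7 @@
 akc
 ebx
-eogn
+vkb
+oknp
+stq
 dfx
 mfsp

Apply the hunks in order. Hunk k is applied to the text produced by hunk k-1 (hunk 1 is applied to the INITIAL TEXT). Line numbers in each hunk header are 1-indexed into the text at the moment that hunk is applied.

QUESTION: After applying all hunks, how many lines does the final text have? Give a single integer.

Hunk 1: at line 4 remove [fwmnc] add [qcfmh,vgxbq] -> 7 lines: akc ebx eogn zyi qcfmh vgxbq etc
Hunk 2: at line 2 remove [zyi,qcfmh] add [dfc,cebmx,hzz] -> 8 lines: akc ebx eogn dfc cebmx hzz vgxbq etc
Hunk 3: at line 2 remove [dfc,cebmx] add [dfx,mfsp,bbjy] -> 9 lines: akc ebx eogn dfx mfsp bbjy hzz vgxbq etc
Hunk 4: at line 1 remove [eogn] add [vkb,oknp,stq] -> 11 lines: akc ebx vkb oknp stq dfx mfsp bbjy hzz vgxbq etc
Final line count: 11

Answer: 11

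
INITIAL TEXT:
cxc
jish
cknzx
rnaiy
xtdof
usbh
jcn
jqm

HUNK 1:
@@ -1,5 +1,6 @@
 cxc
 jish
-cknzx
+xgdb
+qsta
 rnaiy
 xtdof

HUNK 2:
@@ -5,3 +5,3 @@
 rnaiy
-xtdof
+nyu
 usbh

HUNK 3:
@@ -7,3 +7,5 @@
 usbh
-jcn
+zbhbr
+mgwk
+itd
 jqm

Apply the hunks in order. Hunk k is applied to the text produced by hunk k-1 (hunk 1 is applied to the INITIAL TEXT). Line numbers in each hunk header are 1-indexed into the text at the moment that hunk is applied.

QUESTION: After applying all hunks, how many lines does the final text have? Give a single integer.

Answer: 11

Derivation:
Hunk 1: at line 1 remove [cknzx] add [xgdb,qsta] -> 9 lines: cxc jish xgdb qsta rnaiy xtdof usbh jcn jqm
Hunk 2: at line 5 remove [xtdof] add [nyu] -> 9 lines: cxc jish xgdb qsta rnaiy nyu usbh jcn jqm
Hunk 3: at line 7 remove [jcn] add [zbhbr,mgwk,itd] -> 11 lines: cxc jish xgdb qsta rnaiy nyu usbh zbhbr mgwk itd jqm
Final line count: 11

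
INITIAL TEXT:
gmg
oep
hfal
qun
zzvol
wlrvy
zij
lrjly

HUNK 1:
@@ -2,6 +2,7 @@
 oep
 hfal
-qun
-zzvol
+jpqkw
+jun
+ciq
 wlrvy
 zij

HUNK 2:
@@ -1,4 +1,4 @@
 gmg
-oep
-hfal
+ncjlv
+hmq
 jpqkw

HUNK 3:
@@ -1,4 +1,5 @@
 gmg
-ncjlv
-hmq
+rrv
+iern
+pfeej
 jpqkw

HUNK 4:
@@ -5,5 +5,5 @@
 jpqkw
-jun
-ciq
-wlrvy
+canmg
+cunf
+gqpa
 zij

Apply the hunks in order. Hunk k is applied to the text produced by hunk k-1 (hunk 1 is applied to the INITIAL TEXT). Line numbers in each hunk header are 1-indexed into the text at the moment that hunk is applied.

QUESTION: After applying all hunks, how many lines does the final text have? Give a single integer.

Answer: 10

Derivation:
Hunk 1: at line 2 remove [qun,zzvol] add [jpqkw,jun,ciq] -> 9 lines: gmg oep hfal jpqkw jun ciq wlrvy zij lrjly
Hunk 2: at line 1 remove [oep,hfal] add [ncjlv,hmq] -> 9 lines: gmg ncjlv hmq jpqkw jun ciq wlrvy zij lrjly
Hunk 3: at line 1 remove [ncjlv,hmq] add [rrv,iern,pfeej] -> 10 lines: gmg rrv iern pfeej jpqkw jun ciq wlrvy zij lrjly
Hunk 4: at line 5 remove [jun,ciq,wlrvy] add [canmg,cunf,gqpa] -> 10 lines: gmg rrv iern pfeej jpqkw canmg cunf gqpa zij lrjly
Final line count: 10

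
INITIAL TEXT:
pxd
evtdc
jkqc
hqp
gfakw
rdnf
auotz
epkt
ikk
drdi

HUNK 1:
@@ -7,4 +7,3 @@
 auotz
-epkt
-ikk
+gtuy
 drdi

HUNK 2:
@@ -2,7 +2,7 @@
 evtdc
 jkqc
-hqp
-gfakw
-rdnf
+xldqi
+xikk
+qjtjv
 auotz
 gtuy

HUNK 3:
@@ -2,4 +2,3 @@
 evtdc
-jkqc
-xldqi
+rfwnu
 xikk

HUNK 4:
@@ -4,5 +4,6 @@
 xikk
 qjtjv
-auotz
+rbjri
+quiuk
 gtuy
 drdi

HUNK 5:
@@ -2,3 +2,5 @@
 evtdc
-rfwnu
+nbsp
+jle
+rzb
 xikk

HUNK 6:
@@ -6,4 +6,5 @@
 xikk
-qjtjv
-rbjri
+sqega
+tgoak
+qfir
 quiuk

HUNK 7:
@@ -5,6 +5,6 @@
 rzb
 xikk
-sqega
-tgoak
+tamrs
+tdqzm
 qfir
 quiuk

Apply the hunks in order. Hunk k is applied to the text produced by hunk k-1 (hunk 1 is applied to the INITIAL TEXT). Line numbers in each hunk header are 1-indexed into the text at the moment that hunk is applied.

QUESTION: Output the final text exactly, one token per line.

Answer: pxd
evtdc
nbsp
jle
rzb
xikk
tamrs
tdqzm
qfir
quiuk
gtuy
drdi

Derivation:
Hunk 1: at line 7 remove [epkt,ikk] add [gtuy] -> 9 lines: pxd evtdc jkqc hqp gfakw rdnf auotz gtuy drdi
Hunk 2: at line 2 remove [hqp,gfakw,rdnf] add [xldqi,xikk,qjtjv] -> 9 lines: pxd evtdc jkqc xldqi xikk qjtjv auotz gtuy drdi
Hunk 3: at line 2 remove [jkqc,xldqi] add [rfwnu] -> 8 lines: pxd evtdc rfwnu xikk qjtjv auotz gtuy drdi
Hunk 4: at line 4 remove [auotz] add [rbjri,quiuk] -> 9 lines: pxd evtdc rfwnu xikk qjtjv rbjri quiuk gtuy drdi
Hunk 5: at line 2 remove [rfwnu] add [nbsp,jle,rzb] -> 11 lines: pxd evtdc nbsp jle rzb xikk qjtjv rbjri quiuk gtuy drdi
Hunk 6: at line 6 remove [qjtjv,rbjri] add [sqega,tgoak,qfir] -> 12 lines: pxd evtdc nbsp jle rzb xikk sqega tgoak qfir quiuk gtuy drdi
Hunk 7: at line 5 remove [sqega,tgoak] add [tamrs,tdqzm] -> 12 lines: pxd evtdc nbsp jle rzb xikk tamrs tdqzm qfir quiuk gtuy drdi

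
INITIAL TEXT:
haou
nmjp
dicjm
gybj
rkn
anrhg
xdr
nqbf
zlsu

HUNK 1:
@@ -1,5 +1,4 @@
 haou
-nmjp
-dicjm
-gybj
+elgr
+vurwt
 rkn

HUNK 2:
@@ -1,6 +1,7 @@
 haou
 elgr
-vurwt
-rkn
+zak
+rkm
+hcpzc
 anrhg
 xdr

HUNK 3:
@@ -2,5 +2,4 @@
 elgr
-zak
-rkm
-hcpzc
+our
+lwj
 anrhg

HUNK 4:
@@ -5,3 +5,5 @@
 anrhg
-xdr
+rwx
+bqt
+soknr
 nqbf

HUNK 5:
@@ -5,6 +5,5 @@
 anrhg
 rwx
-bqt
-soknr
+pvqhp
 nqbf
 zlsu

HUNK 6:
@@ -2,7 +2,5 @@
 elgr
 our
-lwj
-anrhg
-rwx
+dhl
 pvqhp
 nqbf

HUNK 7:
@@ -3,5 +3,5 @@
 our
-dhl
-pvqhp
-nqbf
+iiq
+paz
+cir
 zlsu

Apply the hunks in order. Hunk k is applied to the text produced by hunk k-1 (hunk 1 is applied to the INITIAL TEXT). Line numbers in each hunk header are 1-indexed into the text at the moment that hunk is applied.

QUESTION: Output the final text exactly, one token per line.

Answer: haou
elgr
our
iiq
paz
cir
zlsu

Derivation:
Hunk 1: at line 1 remove [nmjp,dicjm,gybj] add [elgr,vurwt] -> 8 lines: haou elgr vurwt rkn anrhg xdr nqbf zlsu
Hunk 2: at line 1 remove [vurwt,rkn] add [zak,rkm,hcpzc] -> 9 lines: haou elgr zak rkm hcpzc anrhg xdr nqbf zlsu
Hunk 3: at line 2 remove [zak,rkm,hcpzc] add [our,lwj] -> 8 lines: haou elgr our lwj anrhg xdr nqbf zlsu
Hunk 4: at line 5 remove [xdr] add [rwx,bqt,soknr] -> 10 lines: haou elgr our lwj anrhg rwx bqt soknr nqbf zlsu
Hunk 5: at line 5 remove [bqt,soknr] add [pvqhp] -> 9 lines: haou elgr our lwj anrhg rwx pvqhp nqbf zlsu
Hunk 6: at line 2 remove [lwj,anrhg,rwx] add [dhl] -> 7 lines: haou elgr our dhl pvqhp nqbf zlsu
Hunk 7: at line 3 remove [dhl,pvqhp,nqbf] add [iiq,paz,cir] -> 7 lines: haou elgr our iiq paz cir zlsu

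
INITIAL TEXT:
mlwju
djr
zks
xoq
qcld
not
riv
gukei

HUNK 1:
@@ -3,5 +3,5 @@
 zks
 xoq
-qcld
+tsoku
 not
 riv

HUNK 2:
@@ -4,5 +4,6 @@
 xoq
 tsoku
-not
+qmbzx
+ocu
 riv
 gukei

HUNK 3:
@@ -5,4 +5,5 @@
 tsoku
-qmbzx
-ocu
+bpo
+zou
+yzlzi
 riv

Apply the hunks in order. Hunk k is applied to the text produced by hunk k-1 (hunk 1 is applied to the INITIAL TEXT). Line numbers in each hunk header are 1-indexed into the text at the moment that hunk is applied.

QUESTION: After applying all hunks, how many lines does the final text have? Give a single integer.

Answer: 10

Derivation:
Hunk 1: at line 3 remove [qcld] add [tsoku] -> 8 lines: mlwju djr zks xoq tsoku not riv gukei
Hunk 2: at line 4 remove [not] add [qmbzx,ocu] -> 9 lines: mlwju djr zks xoq tsoku qmbzx ocu riv gukei
Hunk 3: at line 5 remove [qmbzx,ocu] add [bpo,zou,yzlzi] -> 10 lines: mlwju djr zks xoq tsoku bpo zou yzlzi riv gukei
Final line count: 10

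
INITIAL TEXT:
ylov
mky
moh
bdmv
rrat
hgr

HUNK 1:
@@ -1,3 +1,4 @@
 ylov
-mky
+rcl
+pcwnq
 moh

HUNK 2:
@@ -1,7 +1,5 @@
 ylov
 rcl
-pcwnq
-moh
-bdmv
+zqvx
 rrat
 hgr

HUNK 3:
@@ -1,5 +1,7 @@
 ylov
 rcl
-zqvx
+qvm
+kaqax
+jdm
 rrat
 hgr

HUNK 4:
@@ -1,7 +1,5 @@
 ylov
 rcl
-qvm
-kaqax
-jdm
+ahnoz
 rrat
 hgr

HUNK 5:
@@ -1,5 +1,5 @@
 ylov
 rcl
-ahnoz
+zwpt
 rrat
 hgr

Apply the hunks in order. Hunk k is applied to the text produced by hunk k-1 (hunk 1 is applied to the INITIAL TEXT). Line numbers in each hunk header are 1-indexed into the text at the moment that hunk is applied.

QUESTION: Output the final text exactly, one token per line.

Hunk 1: at line 1 remove [mky] add [rcl,pcwnq] -> 7 lines: ylov rcl pcwnq moh bdmv rrat hgr
Hunk 2: at line 1 remove [pcwnq,moh,bdmv] add [zqvx] -> 5 lines: ylov rcl zqvx rrat hgr
Hunk 3: at line 1 remove [zqvx] add [qvm,kaqax,jdm] -> 7 lines: ylov rcl qvm kaqax jdm rrat hgr
Hunk 4: at line 1 remove [qvm,kaqax,jdm] add [ahnoz] -> 5 lines: ylov rcl ahnoz rrat hgr
Hunk 5: at line 1 remove [ahnoz] add [zwpt] -> 5 lines: ylov rcl zwpt rrat hgr

Answer: ylov
rcl
zwpt
rrat
hgr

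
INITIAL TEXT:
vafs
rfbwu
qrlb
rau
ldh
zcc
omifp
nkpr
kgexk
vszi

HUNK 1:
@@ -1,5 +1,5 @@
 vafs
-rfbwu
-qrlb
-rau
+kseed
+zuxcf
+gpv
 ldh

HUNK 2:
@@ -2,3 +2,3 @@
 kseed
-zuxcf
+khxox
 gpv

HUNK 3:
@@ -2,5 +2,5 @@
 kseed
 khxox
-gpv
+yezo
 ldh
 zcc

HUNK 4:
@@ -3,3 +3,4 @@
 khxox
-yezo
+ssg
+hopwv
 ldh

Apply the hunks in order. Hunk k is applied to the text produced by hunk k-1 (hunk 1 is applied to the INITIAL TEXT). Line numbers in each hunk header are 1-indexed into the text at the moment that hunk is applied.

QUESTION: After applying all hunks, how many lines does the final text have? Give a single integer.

Answer: 11

Derivation:
Hunk 1: at line 1 remove [rfbwu,qrlb,rau] add [kseed,zuxcf,gpv] -> 10 lines: vafs kseed zuxcf gpv ldh zcc omifp nkpr kgexk vszi
Hunk 2: at line 2 remove [zuxcf] add [khxox] -> 10 lines: vafs kseed khxox gpv ldh zcc omifp nkpr kgexk vszi
Hunk 3: at line 2 remove [gpv] add [yezo] -> 10 lines: vafs kseed khxox yezo ldh zcc omifp nkpr kgexk vszi
Hunk 4: at line 3 remove [yezo] add [ssg,hopwv] -> 11 lines: vafs kseed khxox ssg hopwv ldh zcc omifp nkpr kgexk vszi
Final line count: 11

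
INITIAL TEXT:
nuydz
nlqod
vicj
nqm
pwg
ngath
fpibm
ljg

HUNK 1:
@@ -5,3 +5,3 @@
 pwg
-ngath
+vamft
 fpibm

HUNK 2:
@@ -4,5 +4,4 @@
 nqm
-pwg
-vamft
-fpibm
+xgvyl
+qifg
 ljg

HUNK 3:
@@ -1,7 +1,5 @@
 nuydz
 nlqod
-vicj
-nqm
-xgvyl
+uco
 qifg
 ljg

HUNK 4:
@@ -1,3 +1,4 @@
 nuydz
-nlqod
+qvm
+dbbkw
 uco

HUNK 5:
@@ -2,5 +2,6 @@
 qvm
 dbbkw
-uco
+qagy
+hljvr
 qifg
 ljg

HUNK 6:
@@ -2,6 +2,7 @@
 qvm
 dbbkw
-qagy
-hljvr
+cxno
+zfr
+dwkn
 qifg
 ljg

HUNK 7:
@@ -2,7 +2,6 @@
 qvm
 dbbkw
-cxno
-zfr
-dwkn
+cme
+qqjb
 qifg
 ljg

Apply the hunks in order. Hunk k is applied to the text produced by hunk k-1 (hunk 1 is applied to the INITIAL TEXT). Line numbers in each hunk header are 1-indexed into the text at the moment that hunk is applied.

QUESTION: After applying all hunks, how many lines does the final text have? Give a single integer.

Hunk 1: at line 5 remove [ngath] add [vamft] -> 8 lines: nuydz nlqod vicj nqm pwg vamft fpibm ljg
Hunk 2: at line 4 remove [pwg,vamft,fpibm] add [xgvyl,qifg] -> 7 lines: nuydz nlqod vicj nqm xgvyl qifg ljg
Hunk 3: at line 1 remove [vicj,nqm,xgvyl] add [uco] -> 5 lines: nuydz nlqod uco qifg ljg
Hunk 4: at line 1 remove [nlqod] add [qvm,dbbkw] -> 6 lines: nuydz qvm dbbkw uco qifg ljg
Hunk 5: at line 2 remove [uco] add [qagy,hljvr] -> 7 lines: nuydz qvm dbbkw qagy hljvr qifg ljg
Hunk 6: at line 2 remove [qagy,hljvr] add [cxno,zfr,dwkn] -> 8 lines: nuydz qvm dbbkw cxno zfr dwkn qifg ljg
Hunk 7: at line 2 remove [cxno,zfr,dwkn] add [cme,qqjb] -> 7 lines: nuydz qvm dbbkw cme qqjb qifg ljg
Final line count: 7

Answer: 7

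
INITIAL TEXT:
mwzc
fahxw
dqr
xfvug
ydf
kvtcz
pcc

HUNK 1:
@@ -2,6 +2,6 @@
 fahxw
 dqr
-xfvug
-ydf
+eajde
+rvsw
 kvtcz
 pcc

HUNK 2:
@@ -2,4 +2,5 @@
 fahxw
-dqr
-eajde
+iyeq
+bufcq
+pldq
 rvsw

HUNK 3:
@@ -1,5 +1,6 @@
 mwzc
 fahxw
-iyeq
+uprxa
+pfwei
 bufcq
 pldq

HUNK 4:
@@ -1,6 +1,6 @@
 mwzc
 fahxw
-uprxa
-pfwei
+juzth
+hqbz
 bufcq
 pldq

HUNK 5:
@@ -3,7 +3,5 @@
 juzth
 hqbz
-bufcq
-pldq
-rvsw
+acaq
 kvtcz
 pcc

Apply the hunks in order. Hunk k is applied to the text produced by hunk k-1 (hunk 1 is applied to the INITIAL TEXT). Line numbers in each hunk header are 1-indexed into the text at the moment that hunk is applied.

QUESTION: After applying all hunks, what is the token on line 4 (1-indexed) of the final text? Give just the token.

Hunk 1: at line 2 remove [xfvug,ydf] add [eajde,rvsw] -> 7 lines: mwzc fahxw dqr eajde rvsw kvtcz pcc
Hunk 2: at line 2 remove [dqr,eajde] add [iyeq,bufcq,pldq] -> 8 lines: mwzc fahxw iyeq bufcq pldq rvsw kvtcz pcc
Hunk 3: at line 1 remove [iyeq] add [uprxa,pfwei] -> 9 lines: mwzc fahxw uprxa pfwei bufcq pldq rvsw kvtcz pcc
Hunk 4: at line 1 remove [uprxa,pfwei] add [juzth,hqbz] -> 9 lines: mwzc fahxw juzth hqbz bufcq pldq rvsw kvtcz pcc
Hunk 5: at line 3 remove [bufcq,pldq,rvsw] add [acaq] -> 7 lines: mwzc fahxw juzth hqbz acaq kvtcz pcc
Final line 4: hqbz

Answer: hqbz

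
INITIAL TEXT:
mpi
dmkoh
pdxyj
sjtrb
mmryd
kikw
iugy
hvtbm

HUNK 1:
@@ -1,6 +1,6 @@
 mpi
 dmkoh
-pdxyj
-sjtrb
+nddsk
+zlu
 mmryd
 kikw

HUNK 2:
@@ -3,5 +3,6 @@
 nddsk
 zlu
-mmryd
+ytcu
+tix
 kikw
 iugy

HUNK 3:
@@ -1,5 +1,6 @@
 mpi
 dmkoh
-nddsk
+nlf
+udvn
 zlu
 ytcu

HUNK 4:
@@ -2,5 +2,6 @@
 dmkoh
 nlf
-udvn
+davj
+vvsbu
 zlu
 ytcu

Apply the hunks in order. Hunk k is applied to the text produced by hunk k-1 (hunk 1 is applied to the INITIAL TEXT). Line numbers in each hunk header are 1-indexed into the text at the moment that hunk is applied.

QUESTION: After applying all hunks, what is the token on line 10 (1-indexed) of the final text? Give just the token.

Answer: iugy

Derivation:
Hunk 1: at line 1 remove [pdxyj,sjtrb] add [nddsk,zlu] -> 8 lines: mpi dmkoh nddsk zlu mmryd kikw iugy hvtbm
Hunk 2: at line 3 remove [mmryd] add [ytcu,tix] -> 9 lines: mpi dmkoh nddsk zlu ytcu tix kikw iugy hvtbm
Hunk 3: at line 1 remove [nddsk] add [nlf,udvn] -> 10 lines: mpi dmkoh nlf udvn zlu ytcu tix kikw iugy hvtbm
Hunk 4: at line 2 remove [udvn] add [davj,vvsbu] -> 11 lines: mpi dmkoh nlf davj vvsbu zlu ytcu tix kikw iugy hvtbm
Final line 10: iugy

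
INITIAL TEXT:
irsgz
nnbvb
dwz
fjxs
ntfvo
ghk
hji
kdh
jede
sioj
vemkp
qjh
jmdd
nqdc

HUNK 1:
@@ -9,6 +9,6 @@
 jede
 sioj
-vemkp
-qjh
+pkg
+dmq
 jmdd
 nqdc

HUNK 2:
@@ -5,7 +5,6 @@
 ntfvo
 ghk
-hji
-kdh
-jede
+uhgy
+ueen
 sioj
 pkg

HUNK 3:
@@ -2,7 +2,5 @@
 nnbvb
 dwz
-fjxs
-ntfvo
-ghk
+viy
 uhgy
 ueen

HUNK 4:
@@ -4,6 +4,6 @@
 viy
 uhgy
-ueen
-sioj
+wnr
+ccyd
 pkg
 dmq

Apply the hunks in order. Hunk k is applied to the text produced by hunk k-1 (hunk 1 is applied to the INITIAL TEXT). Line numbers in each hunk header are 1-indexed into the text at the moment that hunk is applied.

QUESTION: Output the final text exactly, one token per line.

Answer: irsgz
nnbvb
dwz
viy
uhgy
wnr
ccyd
pkg
dmq
jmdd
nqdc

Derivation:
Hunk 1: at line 9 remove [vemkp,qjh] add [pkg,dmq] -> 14 lines: irsgz nnbvb dwz fjxs ntfvo ghk hji kdh jede sioj pkg dmq jmdd nqdc
Hunk 2: at line 5 remove [hji,kdh,jede] add [uhgy,ueen] -> 13 lines: irsgz nnbvb dwz fjxs ntfvo ghk uhgy ueen sioj pkg dmq jmdd nqdc
Hunk 3: at line 2 remove [fjxs,ntfvo,ghk] add [viy] -> 11 lines: irsgz nnbvb dwz viy uhgy ueen sioj pkg dmq jmdd nqdc
Hunk 4: at line 4 remove [ueen,sioj] add [wnr,ccyd] -> 11 lines: irsgz nnbvb dwz viy uhgy wnr ccyd pkg dmq jmdd nqdc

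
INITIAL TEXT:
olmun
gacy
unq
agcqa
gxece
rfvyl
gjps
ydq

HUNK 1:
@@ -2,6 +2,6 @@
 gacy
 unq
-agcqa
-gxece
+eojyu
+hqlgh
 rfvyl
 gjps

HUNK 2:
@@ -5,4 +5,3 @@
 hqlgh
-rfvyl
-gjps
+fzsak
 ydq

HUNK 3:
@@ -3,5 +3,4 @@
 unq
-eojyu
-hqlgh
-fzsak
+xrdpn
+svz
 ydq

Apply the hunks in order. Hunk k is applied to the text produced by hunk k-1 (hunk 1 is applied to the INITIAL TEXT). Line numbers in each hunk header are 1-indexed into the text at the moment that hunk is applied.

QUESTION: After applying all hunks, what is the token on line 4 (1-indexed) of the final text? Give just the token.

Hunk 1: at line 2 remove [agcqa,gxece] add [eojyu,hqlgh] -> 8 lines: olmun gacy unq eojyu hqlgh rfvyl gjps ydq
Hunk 2: at line 5 remove [rfvyl,gjps] add [fzsak] -> 7 lines: olmun gacy unq eojyu hqlgh fzsak ydq
Hunk 3: at line 3 remove [eojyu,hqlgh,fzsak] add [xrdpn,svz] -> 6 lines: olmun gacy unq xrdpn svz ydq
Final line 4: xrdpn

Answer: xrdpn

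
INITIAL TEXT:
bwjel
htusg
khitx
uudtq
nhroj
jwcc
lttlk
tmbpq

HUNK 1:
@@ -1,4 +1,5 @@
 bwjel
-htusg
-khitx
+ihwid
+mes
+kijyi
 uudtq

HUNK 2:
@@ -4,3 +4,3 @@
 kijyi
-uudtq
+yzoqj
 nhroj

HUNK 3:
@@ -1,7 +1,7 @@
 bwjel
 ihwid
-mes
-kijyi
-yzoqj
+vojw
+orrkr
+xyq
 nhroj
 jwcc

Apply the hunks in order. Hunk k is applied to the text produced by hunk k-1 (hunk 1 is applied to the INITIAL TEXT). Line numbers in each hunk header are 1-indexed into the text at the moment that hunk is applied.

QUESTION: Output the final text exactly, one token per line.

Hunk 1: at line 1 remove [htusg,khitx] add [ihwid,mes,kijyi] -> 9 lines: bwjel ihwid mes kijyi uudtq nhroj jwcc lttlk tmbpq
Hunk 2: at line 4 remove [uudtq] add [yzoqj] -> 9 lines: bwjel ihwid mes kijyi yzoqj nhroj jwcc lttlk tmbpq
Hunk 3: at line 1 remove [mes,kijyi,yzoqj] add [vojw,orrkr,xyq] -> 9 lines: bwjel ihwid vojw orrkr xyq nhroj jwcc lttlk tmbpq

Answer: bwjel
ihwid
vojw
orrkr
xyq
nhroj
jwcc
lttlk
tmbpq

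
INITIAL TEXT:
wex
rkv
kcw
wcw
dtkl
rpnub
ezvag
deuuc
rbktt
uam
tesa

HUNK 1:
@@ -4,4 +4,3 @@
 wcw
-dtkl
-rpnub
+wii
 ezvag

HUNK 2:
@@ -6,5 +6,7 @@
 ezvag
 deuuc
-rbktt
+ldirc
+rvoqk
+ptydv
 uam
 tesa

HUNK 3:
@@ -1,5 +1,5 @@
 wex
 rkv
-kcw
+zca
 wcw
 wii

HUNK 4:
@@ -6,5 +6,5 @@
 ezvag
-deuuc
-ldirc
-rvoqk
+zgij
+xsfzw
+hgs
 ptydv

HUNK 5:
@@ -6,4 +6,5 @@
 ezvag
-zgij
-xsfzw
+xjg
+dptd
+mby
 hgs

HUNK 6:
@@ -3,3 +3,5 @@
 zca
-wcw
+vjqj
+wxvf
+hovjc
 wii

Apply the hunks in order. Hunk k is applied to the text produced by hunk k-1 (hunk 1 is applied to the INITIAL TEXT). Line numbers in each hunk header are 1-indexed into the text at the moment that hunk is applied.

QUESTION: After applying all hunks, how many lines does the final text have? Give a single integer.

Answer: 15

Derivation:
Hunk 1: at line 4 remove [dtkl,rpnub] add [wii] -> 10 lines: wex rkv kcw wcw wii ezvag deuuc rbktt uam tesa
Hunk 2: at line 6 remove [rbktt] add [ldirc,rvoqk,ptydv] -> 12 lines: wex rkv kcw wcw wii ezvag deuuc ldirc rvoqk ptydv uam tesa
Hunk 3: at line 1 remove [kcw] add [zca] -> 12 lines: wex rkv zca wcw wii ezvag deuuc ldirc rvoqk ptydv uam tesa
Hunk 4: at line 6 remove [deuuc,ldirc,rvoqk] add [zgij,xsfzw,hgs] -> 12 lines: wex rkv zca wcw wii ezvag zgij xsfzw hgs ptydv uam tesa
Hunk 5: at line 6 remove [zgij,xsfzw] add [xjg,dptd,mby] -> 13 lines: wex rkv zca wcw wii ezvag xjg dptd mby hgs ptydv uam tesa
Hunk 6: at line 3 remove [wcw] add [vjqj,wxvf,hovjc] -> 15 lines: wex rkv zca vjqj wxvf hovjc wii ezvag xjg dptd mby hgs ptydv uam tesa
Final line count: 15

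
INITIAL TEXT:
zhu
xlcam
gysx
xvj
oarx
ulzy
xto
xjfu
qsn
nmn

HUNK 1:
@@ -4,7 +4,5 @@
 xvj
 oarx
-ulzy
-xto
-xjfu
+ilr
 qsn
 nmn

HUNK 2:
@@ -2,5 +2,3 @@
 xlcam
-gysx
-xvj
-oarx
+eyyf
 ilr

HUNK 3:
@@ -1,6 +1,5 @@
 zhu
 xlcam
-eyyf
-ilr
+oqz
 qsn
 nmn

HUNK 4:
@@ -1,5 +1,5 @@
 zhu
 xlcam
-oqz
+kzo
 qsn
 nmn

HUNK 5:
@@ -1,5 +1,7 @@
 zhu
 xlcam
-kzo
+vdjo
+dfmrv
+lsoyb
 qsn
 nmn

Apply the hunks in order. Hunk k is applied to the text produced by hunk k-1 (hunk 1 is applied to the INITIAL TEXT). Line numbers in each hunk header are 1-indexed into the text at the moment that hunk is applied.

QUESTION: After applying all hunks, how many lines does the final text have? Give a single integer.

Answer: 7

Derivation:
Hunk 1: at line 4 remove [ulzy,xto,xjfu] add [ilr] -> 8 lines: zhu xlcam gysx xvj oarx ilr qsn nmn
Hunk 2: at line 2 remove [gysx,xvj,oarx] add [eyyf] -> 6 lines: zhu xlcam eyyf ilr qsn nmn
Hunk 3: at line 1 remove [eyyf,ilr] add [oqz] -> 5 lines: zhu xlcam oqz qsn nmn
Hunk 4: at line 1 remove [oqz] add [kzo] -> 5 lines: zhu xlcam kzo qsn nmn
Hunk 5: at line 1 remove [kzo] add [vdjo,dfmrv,lsoyb] -> 7 lines: zhu xlcam vdjo dfmrv lsoyb qsn nmn
Final line count: 7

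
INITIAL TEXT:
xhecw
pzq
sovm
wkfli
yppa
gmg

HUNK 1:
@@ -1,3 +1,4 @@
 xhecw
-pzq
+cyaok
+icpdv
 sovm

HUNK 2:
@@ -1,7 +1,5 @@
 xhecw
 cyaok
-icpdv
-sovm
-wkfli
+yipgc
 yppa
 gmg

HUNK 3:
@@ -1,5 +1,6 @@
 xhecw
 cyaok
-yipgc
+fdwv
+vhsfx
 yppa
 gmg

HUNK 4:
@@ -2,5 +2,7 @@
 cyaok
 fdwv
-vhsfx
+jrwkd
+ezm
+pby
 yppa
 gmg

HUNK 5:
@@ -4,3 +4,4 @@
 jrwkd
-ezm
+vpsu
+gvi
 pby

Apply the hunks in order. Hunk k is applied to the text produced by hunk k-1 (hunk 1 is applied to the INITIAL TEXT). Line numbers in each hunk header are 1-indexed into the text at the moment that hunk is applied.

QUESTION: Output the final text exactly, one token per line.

Hunk 1: at line 1 remove [pzq] add [cyaok,icpdv] -> 7 lines: xhecw cyaok icpdv sovm wkfli yppa gmg
Hunk 2: at line 1 remove [icpdv,sovm,wkfli] add [yipgc] -> 5 lines: xhecw cyaok yipgc yppa gmg
Hunk 3: at line 1 remove [yipgc] add [fdwv,vhsfx] -> 6 lines: xhecw cyaok fdwv vhsfx yppa gmg
Hunk 4: at line 2 remove [vhsfx] add [jrwkd,ezm,pby] -> 8 lines: xhecw cyaok fdwv jrwkd ezm pby yppa gmg
Hunk 5: at line 4 remove [ezm] add [vpsu,gvi] -> 9 lines: xhecw cyaok fdwv jrwkd vpsu gvi pby yppa gmg

Answer: xhecw
cyaok
fdwv
jrwkd
vpsu
gvi
pby
yppa
gmg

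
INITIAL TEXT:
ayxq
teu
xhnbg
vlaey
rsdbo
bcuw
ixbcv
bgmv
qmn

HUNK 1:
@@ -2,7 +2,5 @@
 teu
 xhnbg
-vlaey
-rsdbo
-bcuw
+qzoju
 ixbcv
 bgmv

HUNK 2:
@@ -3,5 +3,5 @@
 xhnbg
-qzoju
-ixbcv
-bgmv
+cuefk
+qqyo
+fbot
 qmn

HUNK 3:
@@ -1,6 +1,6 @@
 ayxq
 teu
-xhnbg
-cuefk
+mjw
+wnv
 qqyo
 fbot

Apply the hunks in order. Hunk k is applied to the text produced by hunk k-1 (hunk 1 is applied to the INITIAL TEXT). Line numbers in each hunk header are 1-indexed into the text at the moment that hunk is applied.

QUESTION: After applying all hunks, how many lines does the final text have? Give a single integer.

Hunk 1: at line 2 remove [vlaey,rsdbo,bcuw] add [qzoju] -> 7 lines: ayxq teu xhnbg qzoju ixbcv bgmv qmn
Hunk 2: at line 3 remove [qzoju,ixbcv,bgmv] add [cuefk,qqyo,fbot] -> 7 lines: ayxq teu xhnbg cuefk qqyo fbot qmn
Hunk 3: at line 1 remove [xhnbg,cuefk] add [mjw,wnv] -> 7 lines: ayxq teu mjw wnv qqyo fbot qmn
Final line count: 7

Answer: 7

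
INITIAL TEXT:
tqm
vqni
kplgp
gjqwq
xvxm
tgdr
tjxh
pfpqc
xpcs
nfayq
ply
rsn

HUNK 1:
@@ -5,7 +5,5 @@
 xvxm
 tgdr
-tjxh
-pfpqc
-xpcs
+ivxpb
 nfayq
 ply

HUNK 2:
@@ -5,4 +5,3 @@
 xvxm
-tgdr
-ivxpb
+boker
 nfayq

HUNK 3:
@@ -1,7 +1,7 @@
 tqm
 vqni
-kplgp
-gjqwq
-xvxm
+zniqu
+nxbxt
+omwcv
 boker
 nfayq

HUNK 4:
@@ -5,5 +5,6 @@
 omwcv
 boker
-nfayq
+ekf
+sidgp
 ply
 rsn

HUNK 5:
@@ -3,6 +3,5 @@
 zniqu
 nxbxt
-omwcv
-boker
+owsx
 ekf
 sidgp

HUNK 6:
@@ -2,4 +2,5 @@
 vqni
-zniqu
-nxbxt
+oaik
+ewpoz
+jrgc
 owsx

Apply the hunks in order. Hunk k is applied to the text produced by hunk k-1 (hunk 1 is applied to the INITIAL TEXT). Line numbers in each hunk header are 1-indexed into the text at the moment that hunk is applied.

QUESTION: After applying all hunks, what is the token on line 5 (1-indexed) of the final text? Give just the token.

Hunk 1: at line 5 remove [tjxh,pfpqc,xpcs] add [ivxpb] -> 10 lines: tqm vqni kplgp gjqwq xvxm tgdr ivxpb nfayq ply rsn
Hunk 2: at line 5 remove [tgdr,ivxpb] add [boker] -> 9 lines: tqm vqni kplgp gjqwq xvxm boker nfayq ply rsn
Hunk 3: at line 1 remove [kplgp,gjqwq,xvxm] add [zniqu,nxbxt,omwcv] -> 9 lines: tqm vqni zniqu nxbxt omwcv boker nfayq ply rsn
Hunk 4: at line 5 remove [nfayq] add [ekf,sidgp] -> 10 lines: tqm vqni zniqu nxbxt omwcv boker ekf sidgp ply rsn
Hunk 5: at line 3 remove [omwcv,boker] add [owsx] -> 9 lines: tqm vqni zniqu nxbxt owsx ekf sidgp ply rsn
Hunk 6: at line 2 remove [zniqu,nxbxt] add [oaik,ewpoz,jrgc] -> 10 lines: tqm vqni oaik ewpoz jrgc owsx ekf sidgp ply rsn
Final line 5: jrgc

Answer: jrgc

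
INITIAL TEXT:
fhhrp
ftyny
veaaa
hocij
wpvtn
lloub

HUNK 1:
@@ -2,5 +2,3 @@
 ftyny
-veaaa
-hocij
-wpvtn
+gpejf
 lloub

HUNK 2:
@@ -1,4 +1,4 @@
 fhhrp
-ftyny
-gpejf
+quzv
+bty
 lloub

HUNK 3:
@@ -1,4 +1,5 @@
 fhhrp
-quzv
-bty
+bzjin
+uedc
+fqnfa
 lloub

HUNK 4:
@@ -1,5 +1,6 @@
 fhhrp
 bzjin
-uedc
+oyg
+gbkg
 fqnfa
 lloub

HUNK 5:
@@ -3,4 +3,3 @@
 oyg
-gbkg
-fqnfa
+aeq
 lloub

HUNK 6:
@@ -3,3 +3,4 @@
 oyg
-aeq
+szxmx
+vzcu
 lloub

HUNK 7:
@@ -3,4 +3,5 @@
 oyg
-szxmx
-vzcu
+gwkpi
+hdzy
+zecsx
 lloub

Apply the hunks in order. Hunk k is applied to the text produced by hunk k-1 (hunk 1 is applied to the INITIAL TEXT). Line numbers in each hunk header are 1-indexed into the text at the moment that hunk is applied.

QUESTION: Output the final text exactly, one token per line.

Answer: fhhrp
bzjin
oyg
gwkpi
hdzy
zecsx
lloub

Derivation:
Hunk 1: at line 2 remove [veaaa,hocij,wpvtn] add [gpejf] -> 4 lines: fhhrp ftyny gpejf lloub
Hunk 2: at line 1 remove [ftyny,gpejf] add [quzv,bty] -> 4 lines: fhhrp quzv bty lloub
Hunk 3: at line 1 remove [quzv,bty] add [bzjin,uedc,fqnfa] -> 5 lines: fhhrp bzjin uedc fqnfa lloub
Hunk 4: at line 1 remove [uedc] add [oyg,gbkg] -> 6 lines: fhhrp bzjin oyg gbkg fqnfa lloub
Hunk 5: at line 3 remove [gbkg,fqnfa] add [aeq] -> 5 lines: fhhrp bzjin oyg aeq lloub
Hunk 6: at line 3 remove [aeq] add [szxmx,vzcu] -> 6 lines: fhhrp bzjin oyg szxmx vzcu lloub
Hunk 7: at line 3 remove [szxmx,vzcu] add [gwkpi,hdzy,zecsx] -> 7 lines: fhhrp bzjin oyg gwkpi hdzy zecsx lloub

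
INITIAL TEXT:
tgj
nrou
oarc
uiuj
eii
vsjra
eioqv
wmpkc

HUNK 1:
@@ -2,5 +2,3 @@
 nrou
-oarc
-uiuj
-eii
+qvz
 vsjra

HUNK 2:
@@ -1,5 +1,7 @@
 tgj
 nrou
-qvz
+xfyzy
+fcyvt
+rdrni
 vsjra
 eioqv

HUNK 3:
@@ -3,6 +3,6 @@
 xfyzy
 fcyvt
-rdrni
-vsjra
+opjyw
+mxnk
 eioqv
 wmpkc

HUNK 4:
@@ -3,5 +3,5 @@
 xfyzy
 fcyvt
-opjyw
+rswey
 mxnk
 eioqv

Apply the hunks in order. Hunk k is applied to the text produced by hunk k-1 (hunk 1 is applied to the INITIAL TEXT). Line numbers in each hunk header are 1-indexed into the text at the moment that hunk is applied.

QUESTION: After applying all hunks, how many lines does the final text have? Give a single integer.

Hunk 1: at line 2 remove [oarc,uiuj,eii] add [qvz] -> 6 lines: tgj nrou qvz vsjra eioqv wmpkc
Hunk 2: at line 1 remove [qvz] add [xfyzy,fcyvt,rdrni] -> 8 lines: tgj nrou xfyzy fcyvt rdrni vsjra eioqv wmpkc
Hunk 3: at line 3 remove [rdrni,vsjra] add [opjyw,mxnk] -> 8 lines: tgj nrou xfyzy fcyvt opjyw mxnk eioqv wmpkc
Hunk 4: at line 3 remove [opjyw] add [rswey] -> 8 lines: tgj nrou xfyzy fcyvt rswey mxnk eioqv wmpkc
Final line count: 8

Answer: 8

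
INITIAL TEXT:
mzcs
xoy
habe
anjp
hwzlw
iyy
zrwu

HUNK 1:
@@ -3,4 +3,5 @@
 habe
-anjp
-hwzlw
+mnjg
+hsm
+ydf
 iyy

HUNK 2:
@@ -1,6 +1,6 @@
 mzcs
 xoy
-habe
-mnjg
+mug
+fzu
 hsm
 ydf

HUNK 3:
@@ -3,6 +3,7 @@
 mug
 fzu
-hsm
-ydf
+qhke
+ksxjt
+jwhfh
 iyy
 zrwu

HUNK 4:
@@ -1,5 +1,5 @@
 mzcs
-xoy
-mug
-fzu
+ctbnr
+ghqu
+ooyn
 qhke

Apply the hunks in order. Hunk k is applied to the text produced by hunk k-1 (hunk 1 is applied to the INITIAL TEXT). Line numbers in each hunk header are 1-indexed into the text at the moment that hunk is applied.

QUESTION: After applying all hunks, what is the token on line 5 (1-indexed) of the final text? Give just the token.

Hunk 1: at line 3 remove [anjp,hwzlw] add [mnjg,hsm,ydf] -> 8 lines: mzcs xoy habe mnjg hsm ydf iyy zrwu
Hunk 2: at line 1 remove [habe,mnjg] add [mug,fzu] -> 8 lines: mzcs xoy mug fzu hsm ydf iyy zrwu
Hunk 3: at line 3 remove [hsm,ydf] add [qhke,ksxjt,jwhfh] -> 9 lines: mzcs xoy mug fzu qhke ksxjt jwhfh iyy zrwu
Hunk 4: at line 1 remove [xoy,mug,fzu] add [ctbnr,ghqu,ooyn] -> 9 lines: mzcs ctbnr ghqu ooyn qhke ksxjt jwhfh iyy zrwu
Final line 5: qhke

Answer: qhke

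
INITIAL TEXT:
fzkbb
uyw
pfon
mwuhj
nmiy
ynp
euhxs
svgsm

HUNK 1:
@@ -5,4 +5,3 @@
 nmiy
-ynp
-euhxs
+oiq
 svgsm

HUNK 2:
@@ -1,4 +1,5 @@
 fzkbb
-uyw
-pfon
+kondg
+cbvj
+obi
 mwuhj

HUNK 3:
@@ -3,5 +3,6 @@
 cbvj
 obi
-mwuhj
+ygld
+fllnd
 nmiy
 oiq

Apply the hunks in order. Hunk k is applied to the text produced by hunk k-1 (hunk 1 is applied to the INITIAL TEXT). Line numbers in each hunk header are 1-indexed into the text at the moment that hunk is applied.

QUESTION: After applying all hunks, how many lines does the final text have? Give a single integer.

Answer: 9

Derivation:
Hunk 1: at line 5 remove [ynp,euhxs] add [oiq] -> 7 lines: fzkbb uyw pfon mwuhj nmiy oiq svgsm
Hunk 2: at line 1 remove [uyw,pfon] add [kondg,cbvj,obi] -> 8 lines: fzkbb kondg cbvj obi mwuhj nmiy oiq svgsm
Hunk 3: at line 3 remove [mwuhj] add [ygld,fllnd] -> 9 lines: fzkbb kondg cbvj obi ygld fllnd nmiy oiq svgsm
Final line count: 9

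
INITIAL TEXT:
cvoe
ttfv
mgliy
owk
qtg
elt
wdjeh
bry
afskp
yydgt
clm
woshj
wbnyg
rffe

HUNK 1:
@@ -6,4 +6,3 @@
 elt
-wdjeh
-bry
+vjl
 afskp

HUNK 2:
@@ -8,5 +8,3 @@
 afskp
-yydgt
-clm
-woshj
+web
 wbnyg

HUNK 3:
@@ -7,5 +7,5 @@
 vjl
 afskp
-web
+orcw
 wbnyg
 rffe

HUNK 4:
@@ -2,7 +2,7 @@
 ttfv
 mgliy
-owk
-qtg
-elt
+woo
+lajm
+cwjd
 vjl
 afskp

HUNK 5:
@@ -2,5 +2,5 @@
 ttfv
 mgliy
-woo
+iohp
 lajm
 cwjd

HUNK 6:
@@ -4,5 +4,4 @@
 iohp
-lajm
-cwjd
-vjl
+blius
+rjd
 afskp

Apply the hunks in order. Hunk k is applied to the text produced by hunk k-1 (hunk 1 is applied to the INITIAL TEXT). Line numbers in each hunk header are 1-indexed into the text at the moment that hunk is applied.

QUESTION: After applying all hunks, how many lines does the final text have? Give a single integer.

Hunk 1: at line 6 remove [wdjeh,bry] add [vjl] -> 13 lines: cvoe ttfv mgliy owk qtg elt vjl afskp yydgt clm woshj wbnyg rffe
Hunk 2: at line 8 remove [yydgt,clm,woshj] add [web] -> 11 lines: cvoe ttfv mgliy owk qtg elt vjl afskp web wbnyg rffe
Hunk 3: at line 7 remove [web] add [orcw] -> 11 lines: cvoe ttfv mgliy owk qtg elt vjl afskp orcw wbnyg rffe
Hunk 4: at line 2 remove [owk,qtg,elt] add [woo,lajm,cwjd] -> 11 lines: cvoe ttfv mgliy woo lajm cwjd vjl afskp orcw wbnyg rffe
Hunk 5: at line 2 remove [woo] add [iohp] -> 11 lines: cvoe ttfv mgliy iohp lajm cwjd vjl afskp orcw wbnyg rffe
Hunk 6: at line 4 remove [lajm,cwjd,vjl] add [blius,rjd] -> 10 lines: cvoe ttfv mgliy iohp blius rjd afskp orcw wbnyg rffe
Final line count: 10

Answer: 10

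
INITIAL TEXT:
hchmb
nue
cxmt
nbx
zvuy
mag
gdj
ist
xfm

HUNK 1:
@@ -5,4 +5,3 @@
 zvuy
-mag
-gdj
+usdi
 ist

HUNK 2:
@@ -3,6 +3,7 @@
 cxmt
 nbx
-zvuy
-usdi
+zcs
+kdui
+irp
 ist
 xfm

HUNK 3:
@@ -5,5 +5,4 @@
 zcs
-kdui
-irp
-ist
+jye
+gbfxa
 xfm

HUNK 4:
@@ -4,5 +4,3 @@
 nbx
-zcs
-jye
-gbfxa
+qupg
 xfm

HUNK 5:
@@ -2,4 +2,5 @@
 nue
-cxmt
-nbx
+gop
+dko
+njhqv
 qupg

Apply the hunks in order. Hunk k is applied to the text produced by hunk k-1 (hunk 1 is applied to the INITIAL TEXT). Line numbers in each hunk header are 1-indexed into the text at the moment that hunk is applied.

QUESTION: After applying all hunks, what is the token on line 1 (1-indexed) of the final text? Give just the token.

Hunk 1: at line 5 remove [mag,gdj] add [usdi] -> 8 lines: hchmb nue cxmt nbx zvuy usdi ist xfm
Hunk 2: at line 3 remove [zvuy,usdi] add [zcs,kdui,irp] -> 9 lines: hchmb nue cxmt nbx zcs kdui irp ist xfm
Hunk 3: at line 5 remove [kdui,irp,ist] add [jye,gbfxa] -> 8 lines: hchmb nue cxmt nbx zcs jye gbfxa xfm
Hunk 4: at line 4 remove [zcs,jye,gbfxa] add [qupg] -> 6 lines: hchmb nue cxmt nbx qupg xfm
Hunk 5: at line 2 remove [cxmt,nbx] add [gop,dko,njhqv] -> 7 lines: hchmb nue gop dko njhqv qupg xfm
Final line 1: hchmb

Answer: hchmb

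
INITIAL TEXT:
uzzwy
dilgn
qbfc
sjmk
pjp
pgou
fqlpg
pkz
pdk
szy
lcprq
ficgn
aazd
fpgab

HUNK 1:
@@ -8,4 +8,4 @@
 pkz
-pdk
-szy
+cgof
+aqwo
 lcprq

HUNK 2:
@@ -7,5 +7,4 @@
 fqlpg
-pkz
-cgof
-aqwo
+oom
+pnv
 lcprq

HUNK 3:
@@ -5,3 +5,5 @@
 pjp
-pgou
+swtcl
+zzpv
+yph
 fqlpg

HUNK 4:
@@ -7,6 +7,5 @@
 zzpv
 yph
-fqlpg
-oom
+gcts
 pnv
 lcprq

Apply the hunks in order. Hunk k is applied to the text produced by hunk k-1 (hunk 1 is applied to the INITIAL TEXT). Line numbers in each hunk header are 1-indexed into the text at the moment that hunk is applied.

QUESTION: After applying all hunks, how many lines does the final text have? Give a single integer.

Hunk 1: at line 8 remove [pdk,szy] add [cgof,aqwo] -> 14 lines: uzzwy dilgn qbfc sjmk pjp pgou fqlpg pkz cgof aqwo lcprq ficgn aazd fpgab
Hunk 2: at line 7 remove [pkz,cgof,aqwo] add [oom,pnv] -> 13 lines: uzzwy dilgn qbfc sjmk pjp pgou fqlpg oom pnv lcprq ficgn aazd fpgab
Hunk 3: at line 5 remove [pgou] add [swtcl,zzpv,yph] -> 15 lines: uzzwy dilgn qbfc sjmk pjp swtcl zzpv yph fqlpg oom pnv lcprq ficgn aazd fpgab
Hunk 4: at line 7 remove [fqlpg,oom] add [gcts] -> 14 lines: uzzwy dilgn qbfc sjmk pjp swtcl zzpv yph gcts pnv lcprq ficgn aazd fpgab
Final line count: 14

Answer: 14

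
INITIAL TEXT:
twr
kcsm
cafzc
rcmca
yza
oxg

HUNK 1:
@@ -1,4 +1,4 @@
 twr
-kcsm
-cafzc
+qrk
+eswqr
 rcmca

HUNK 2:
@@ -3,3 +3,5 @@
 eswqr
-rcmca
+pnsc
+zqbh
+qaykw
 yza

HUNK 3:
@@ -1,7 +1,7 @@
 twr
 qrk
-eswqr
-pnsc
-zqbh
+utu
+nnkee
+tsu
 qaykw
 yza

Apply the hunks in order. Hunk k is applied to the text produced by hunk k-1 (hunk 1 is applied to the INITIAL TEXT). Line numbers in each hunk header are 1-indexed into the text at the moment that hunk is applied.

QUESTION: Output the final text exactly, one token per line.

Answer: twr
qrk
utu
nnkee
tsu
qaykw
yza
oxg

Derivation:
Hunk 1: at line 1 remove [kcsm,cafzc] add [qrk,eswqr] -> 6 lines: twr qrk eswqr rcmca yza oxg
Hunk 2: at line 3 remove [rcmca] add [pnsc,zqbh,qaykw] -> 8 lines: twr qrk eswqr pnsc zqbh qaykw yza oxg
Hunk 3: at line 1 remove [eswqr,pnsc,zqbh] add [utu,nnkee,tsu] -> 8 lines: twr qrk utu nnkee tsu qaykw yza oxg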